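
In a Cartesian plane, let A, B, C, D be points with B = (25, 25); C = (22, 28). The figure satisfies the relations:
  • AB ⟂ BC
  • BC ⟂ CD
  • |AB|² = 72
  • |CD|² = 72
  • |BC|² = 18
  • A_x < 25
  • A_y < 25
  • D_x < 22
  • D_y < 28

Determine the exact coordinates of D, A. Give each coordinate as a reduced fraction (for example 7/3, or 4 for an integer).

D = (16, 22)
A = (19, 19)

1. D_x = 16  [[BC ⟂ CD ⇒ -3x+3y-18=0] ∩ [|D−(22, 28)|²=72]]
2. D_y = 22  [[BC ⟂ CD ⇒ -3x+3y-18=0] ∩ [|D−(22, 28)|²=72]]
   so D = (16, 22)
3. A_x = 19  [[AB ⟂ BC ⇒ 3x-3y=0] ∩ [|A−(25, 25)|²=72]]
4. A_y = 19  [[AB ⟂ BC ⇒ 3x-3y=0] ∩ [|A−(25, 25)|²=72]]
   so A = (19, 19)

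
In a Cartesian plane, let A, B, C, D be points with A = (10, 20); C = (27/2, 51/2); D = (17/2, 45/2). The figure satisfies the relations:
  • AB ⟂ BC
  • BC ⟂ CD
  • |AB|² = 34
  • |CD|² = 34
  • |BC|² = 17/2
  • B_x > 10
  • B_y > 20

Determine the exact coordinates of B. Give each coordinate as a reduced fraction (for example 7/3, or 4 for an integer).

B = (15, 23)

1. B_x = 15  [[BC ⟂ CD ⇒ 5x+3y-144=0] ∩ [|B−(10, 20)|²=34]]
2. B_y = 23  [[BC ⟂ CD ⇒ 5x+3y-144=0] ∩ [|B−(10, 20)|²=34]]
   so B = (15, 23)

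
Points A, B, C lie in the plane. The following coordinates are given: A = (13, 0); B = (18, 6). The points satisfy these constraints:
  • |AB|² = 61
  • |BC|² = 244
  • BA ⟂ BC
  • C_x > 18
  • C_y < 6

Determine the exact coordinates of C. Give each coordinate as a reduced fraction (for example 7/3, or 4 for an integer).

C = (30, -4)

1. C_x = 30  [[BA ⟂ BC ⇒ -5x-6y+126=0] ∩ [|C−(18, 6)|²=244]]
2. C_y = -4  [[BA ⟂ BC ⇒ -5x-6y+126=0] ∩ [|C−(18, 6)|²=244]]
   so C = (30, -4)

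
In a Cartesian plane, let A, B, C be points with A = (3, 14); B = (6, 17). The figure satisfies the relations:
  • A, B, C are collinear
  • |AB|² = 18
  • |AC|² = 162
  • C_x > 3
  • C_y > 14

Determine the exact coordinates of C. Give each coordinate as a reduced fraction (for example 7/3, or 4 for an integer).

1. C_x = 12  [[A, B, C are collinear ⇒ -3x+3y-33=0] ∩ [|C−(3, 14)|²=162]]
2. C_y = 23  [[A, B, C are collinear ⇒ -3x+3y-33=0] ∩ [|C−(3, 14)|²=162]]
   so C = (12, 23)

C = (12, 23)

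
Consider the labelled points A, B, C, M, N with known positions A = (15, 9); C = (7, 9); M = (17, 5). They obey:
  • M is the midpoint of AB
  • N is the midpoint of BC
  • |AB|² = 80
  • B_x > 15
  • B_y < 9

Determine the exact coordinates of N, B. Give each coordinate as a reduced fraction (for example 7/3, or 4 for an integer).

N = (13, 5)
B = (19, 1)

1. B_x = 19  [B = 2·M−A = 2·(17, 5)−(15, 9)]
2. B_y = 1  [B = 2·M−A = 2·(17, 5)−(15, 9)]
   so B = (19, 1)
3. N_x = 13  [2·N = B+C = (19, 1)+(7, 9)]
4. N_y = 5  [2·N = B+C = (19, 1)+(7, 9)]
   so N = (13, 5)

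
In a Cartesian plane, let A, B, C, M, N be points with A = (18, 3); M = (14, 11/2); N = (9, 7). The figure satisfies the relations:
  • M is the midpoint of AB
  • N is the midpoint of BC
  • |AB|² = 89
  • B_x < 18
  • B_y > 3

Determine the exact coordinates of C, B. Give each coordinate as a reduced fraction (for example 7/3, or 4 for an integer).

1. B_x = 10  [B = 2·M−A = 2·(14, 11/2)−(18, 3)]
2. B_y = 8  [B = 2·M−A = 2·(14, 11/2)−(18, 3)]
   so B = (10, 8)
3. C_x = 8  [C = 2·N−B = 2·(9, 7)−(10, 8)]
4. C_y = 6  [C = 2·N−B = 2·(9, 7)−(10, 8)]
   so C = (8, 6)

C = (8, 6)
B = (10, 8)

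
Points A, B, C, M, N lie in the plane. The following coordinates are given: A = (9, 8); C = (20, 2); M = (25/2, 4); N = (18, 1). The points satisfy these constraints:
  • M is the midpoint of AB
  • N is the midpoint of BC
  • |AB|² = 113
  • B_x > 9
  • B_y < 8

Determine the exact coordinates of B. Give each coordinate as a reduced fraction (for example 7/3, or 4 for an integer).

B = (16, 0)

1. B_x = 16  [B = 2·M−A = 2·(25/2, 4)−(9, 8)]
2. B_y = 0  [B = 2·M−A = 2·(25/2, 4)−(9, 8)]
   so B = (16, 0)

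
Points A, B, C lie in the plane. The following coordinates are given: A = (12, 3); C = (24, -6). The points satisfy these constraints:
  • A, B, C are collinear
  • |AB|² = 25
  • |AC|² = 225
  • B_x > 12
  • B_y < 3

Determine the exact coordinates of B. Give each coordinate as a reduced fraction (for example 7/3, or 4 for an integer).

1. B_x = 16  [[A, B, C are collinear ⇒ -9x-12y+144=0] ∩ [|B−(12, 3)|²=25]]
2. B_y = 0  [[A, B, C are collinear ⇒ -9x-12y+144=0] ∩ [|B−(12, 3)|²=25]]
   so B = (16, 0)

B = (16, 0)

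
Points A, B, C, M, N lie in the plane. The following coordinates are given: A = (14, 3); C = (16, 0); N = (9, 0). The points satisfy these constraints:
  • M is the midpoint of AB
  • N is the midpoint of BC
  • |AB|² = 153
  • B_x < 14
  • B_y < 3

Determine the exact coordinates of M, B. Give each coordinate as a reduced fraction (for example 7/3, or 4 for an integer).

1. B_x = 2  [B = 2·N−C = 2·(9, 0)−(16, 0)]
2. B_y = 0  [B = 2·N−C = 2·(9, 0)−(16, 0)]
   so B = (2, 0)
3. M_x = 8  [2·M = A+B = (14, 3)+(2, 0)]
4. M_y = 3/2  [2·M = A+B = (14, 3)+(2, 0)]
   so M = (8, 3/2)

M = (8, 3/2)
B = (2, 0)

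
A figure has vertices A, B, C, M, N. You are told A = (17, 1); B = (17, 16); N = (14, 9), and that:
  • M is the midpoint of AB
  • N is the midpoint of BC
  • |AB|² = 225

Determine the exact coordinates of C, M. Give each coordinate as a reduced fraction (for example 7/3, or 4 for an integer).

C = (11, 2)
M = (17, 17/2)

1. M_x = 17  [2·M = A+B = (17, 1)+(17, 16)]
2. M_y = 17/2  [2·M = A+B = (17, 1)+(17, 16)]
   so M = (17, 17/2)
3. C_x = 11  [C = 2·N−B = 2·(14, 9)−(17, 16)]
4. C_y = 2  [C = 2·N−B = 2·(14, 9)−(17, 16)]
   so C = (11, 2)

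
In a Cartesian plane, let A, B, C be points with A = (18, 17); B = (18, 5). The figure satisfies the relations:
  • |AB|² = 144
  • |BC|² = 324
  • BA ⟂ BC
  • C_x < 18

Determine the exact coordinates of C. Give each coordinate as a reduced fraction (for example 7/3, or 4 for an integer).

C = (0, 5)

1. C_x = 0  [[BA ⟂ BC ⇒ 12y-60=0] ∩ [|C−(18, 5)|²=324]]
2. C_y = 5  [[BA ⟂ BC ⇒ 12y-60=0] ∩ [|C−(18, 5)|²=324]]
   so C = (0, 5)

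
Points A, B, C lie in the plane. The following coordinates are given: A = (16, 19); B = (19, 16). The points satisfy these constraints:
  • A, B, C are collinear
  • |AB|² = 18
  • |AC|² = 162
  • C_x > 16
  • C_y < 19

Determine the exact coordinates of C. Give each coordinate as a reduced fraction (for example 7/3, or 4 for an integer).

C = (25, 10)

1. C_x = 25  [[A, B, C are collinear ⇒ 3x+3y-105=0] ∩ [|C−(16, 19)|²=162]]
2. C_y = 10  [[A, B, C are collinear ⇒ 3x+3y-105=0] ∩ [|C−(16, 19)|²=162]]
   so C = (25, 10)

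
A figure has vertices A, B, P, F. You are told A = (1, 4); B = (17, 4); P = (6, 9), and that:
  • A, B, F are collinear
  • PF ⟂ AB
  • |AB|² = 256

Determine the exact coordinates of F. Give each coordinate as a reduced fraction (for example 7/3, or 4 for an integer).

F = (6, 4)

1. F_x = 6  [[A, B, F are collinear ⇒ 16y-64=0] ∩ [PF ⟂ AB ⇒ 16x-96=0]]
2. F_y = 4  [[A, B, F are collinear ⇒ 16y-64=0] ∩ [PF ⟂ AB ⇒ 16x-96=0]]
   so F = (6, 4)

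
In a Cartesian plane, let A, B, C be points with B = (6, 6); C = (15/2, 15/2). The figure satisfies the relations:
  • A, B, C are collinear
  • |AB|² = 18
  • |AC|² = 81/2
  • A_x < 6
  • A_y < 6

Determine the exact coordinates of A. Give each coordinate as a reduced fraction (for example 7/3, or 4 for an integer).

A = (3, 3)

1. A_x = 3  [[A, B, C are collinear ⇒ -3/2x+3/2y=0] ∩ [|A−(6, 6)|²=18]]
2. A_y = 3  [[A, B, C are collinear ⇒ -3/2x+3/2y=0] ∩ [|A−(6, 6)|²=18]]
   so A = (3, 3)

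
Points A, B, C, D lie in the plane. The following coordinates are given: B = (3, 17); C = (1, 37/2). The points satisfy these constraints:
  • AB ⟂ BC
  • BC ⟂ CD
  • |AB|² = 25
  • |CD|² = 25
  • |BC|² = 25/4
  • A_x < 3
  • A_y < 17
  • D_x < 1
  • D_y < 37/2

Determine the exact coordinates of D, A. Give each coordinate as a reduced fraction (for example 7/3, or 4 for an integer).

D = (-2, 29/2)
A = (0, 13)

1. D_x = -2  [[BC ⟂ CD ⇒ -2x+3/2y-103/4=0] ∩ [|D−(1, 37/2)|²=25]]
2. D_y = 29/2  [[BC ⟂ CD ⇒ -2x+3/2y-103/4=0] ∩ [|D−(1, 37/2)|²=25]]
   so D = (-2, 29/2)
3. A_x = 0  [[AB ⟂ BC ⇒ 2x-3/2y+39/2=0] ∩ [|A−(3, 17)|²=25]]
4. A_y = 13  [[AB ⟂ BC ⇒ 2x-3/2y+39/2=0] ∩ [|A−(3, 17)|²=25]]
   so A = (0, 13)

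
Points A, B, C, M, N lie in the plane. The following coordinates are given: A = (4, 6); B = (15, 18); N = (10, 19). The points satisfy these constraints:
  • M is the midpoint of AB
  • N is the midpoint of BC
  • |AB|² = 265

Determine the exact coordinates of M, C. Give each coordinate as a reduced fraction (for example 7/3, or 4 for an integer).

1. M_x = 19/2  [2·M = A+B = (4, 6)+(15, 18)]
2. M_y = 12  [2·M = A+B = (4, 6)+(15, 18)]
   so M = (19/2, 12)
3. C_x = 5  [C = 2·N−B = 2·(10, 19)−(15, 18)]
4. C_y = 20  [C = 2·N−B = 2·(10, 19)−(15, 18)]
   so C = (5, 20)

M = (19/2, 12)
C = (5, 20)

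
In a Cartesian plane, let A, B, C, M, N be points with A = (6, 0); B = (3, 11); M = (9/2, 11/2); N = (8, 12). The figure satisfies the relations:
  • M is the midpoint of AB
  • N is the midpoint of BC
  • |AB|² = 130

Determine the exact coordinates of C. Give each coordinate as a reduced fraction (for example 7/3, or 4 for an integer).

1. C_x = 13  [C = 2·N−B = 2·(8, 12)−(3, 11)]
2. C_y = 13  [C = 2·N−B = 2·(8, 12)−(3, 11)]
   so C = (13, 13)

C = (13, 13)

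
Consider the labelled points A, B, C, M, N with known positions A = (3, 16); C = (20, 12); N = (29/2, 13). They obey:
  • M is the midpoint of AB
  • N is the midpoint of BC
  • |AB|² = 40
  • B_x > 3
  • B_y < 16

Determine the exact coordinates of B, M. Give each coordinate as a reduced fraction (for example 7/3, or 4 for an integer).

1. B_x = 9  [B = 2·N−C = 2·(29/2, 13)−(20, 12)]
2. B_y = 14  [B = 2·N−C = 2·(29/2, 13)−(20, 12)]
   so B = (9, 14)
3. M_x = 6  [2·M = A+B = (3, 16)+(9, 14)]
4. M_y = 15  [2·M = A+B = (3, 16)+(9, 14)]
   so M = (6, 15)

B = (9, 14)
M = (6, 15)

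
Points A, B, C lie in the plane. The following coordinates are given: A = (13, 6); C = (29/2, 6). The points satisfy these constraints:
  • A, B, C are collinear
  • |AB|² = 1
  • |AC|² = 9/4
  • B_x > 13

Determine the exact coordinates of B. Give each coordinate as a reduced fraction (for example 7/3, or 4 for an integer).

B = (14, 6)

1. B_x = 14  [[A, B, C are collinear ⇒ -3/2y+9=0] ∩ [|B−(13, 6)|²=1]]
2. B_y = 6  [[A, B, C are collinear ⇒ -3/2y+9=0] ∩ [|B−(13, 6)|²=1]]
   so B = (14, 6)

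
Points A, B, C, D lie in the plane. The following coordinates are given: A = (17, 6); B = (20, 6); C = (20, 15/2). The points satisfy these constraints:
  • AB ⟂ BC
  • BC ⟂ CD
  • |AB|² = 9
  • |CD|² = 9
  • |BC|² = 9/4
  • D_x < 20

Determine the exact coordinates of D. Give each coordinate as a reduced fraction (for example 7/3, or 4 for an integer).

1. D_x = 17  [[BC ⟂ CD ⇒ 3/2y-45/4=0] ∩ [|D−(20, 15/2)|²=9]]
2. D_y = 15/2  [[BC ⟂ CD ⇒ 3/2y-45/4=0] ∩ [|D−(20, 15/2)|²=9]]
   so D = (17, 15/2)

D = (17, 15/2)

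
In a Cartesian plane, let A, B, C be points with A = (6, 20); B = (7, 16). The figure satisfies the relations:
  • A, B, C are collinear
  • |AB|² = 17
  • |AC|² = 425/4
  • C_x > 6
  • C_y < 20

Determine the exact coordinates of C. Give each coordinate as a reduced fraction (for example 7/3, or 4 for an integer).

C = (17/2, 10)

1. C_x = 17/2  [[A, B, C are collinear ⇒ 4x+1y-44=0] ∩ [|C−(6, 20)|²=425/4]]
2. C_y = 10  [[A, B, C are collinear ⇒ 4x+1y-44=0] ∩ [|C−(6, 20)|²=425/4]]
   so C = (17/2, 10)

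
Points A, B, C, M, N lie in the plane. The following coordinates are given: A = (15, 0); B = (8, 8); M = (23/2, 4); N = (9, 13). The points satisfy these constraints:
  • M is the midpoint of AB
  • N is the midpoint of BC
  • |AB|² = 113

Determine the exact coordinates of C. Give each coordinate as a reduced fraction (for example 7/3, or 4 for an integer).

C = (10, 18)

1. C_x = 10  [C = 2·N−B = 2·(9, 13)−(8, 8)]
2. C_y = 18  [C = 2·N−B = 2·(9, 13)−(8, 8)]
   so C = (10, 18)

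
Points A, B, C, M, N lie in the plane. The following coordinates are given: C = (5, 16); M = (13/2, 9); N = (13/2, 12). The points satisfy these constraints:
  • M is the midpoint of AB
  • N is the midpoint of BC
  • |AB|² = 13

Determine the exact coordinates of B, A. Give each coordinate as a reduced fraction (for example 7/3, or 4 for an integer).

1. B_x = 8  [B = 2·N−C = 2·(13/2, 12)−(5, 16)]
2. B_y = 8  [B = 2·N−C = 2·(13/2, 12)−(5, 16)]
   so B = (8, 8)
3. A_x = 5  [A = 2·M−B = 2·(13/2, 9)−(8, 8)]
4. A_y = 10  [A = 2·M−B = 2·(13/2, 9)−(8, 8)]
   so A = (5, 10)

B = (8, 8)
A = (5, 10)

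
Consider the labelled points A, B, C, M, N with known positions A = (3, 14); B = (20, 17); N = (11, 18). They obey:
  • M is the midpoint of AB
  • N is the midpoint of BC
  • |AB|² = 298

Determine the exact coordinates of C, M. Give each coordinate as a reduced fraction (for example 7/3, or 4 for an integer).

1. M_x = 23/2  [2·M = A+B = (3, 14)+(20, 17)]
2. M_y = 31/2  [2·M = A+B = (3, 14)+(20, 17)]
   so M = (23/2, 31/2)
3. C_x = 2  [C = 2·N−B = 2·(11, 18)−(20, 17)]
4. C_y = 19  [C = 2·N−B = 2·(11, 18)−(20, 17)]
   so C = (2, 19)

C = (2, 19)
M = (23/2, 31/2)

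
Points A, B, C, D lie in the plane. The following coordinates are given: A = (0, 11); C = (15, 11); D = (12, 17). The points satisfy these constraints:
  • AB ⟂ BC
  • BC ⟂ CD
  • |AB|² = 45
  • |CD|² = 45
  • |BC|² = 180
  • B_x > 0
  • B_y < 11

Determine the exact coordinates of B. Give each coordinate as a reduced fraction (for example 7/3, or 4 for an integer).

1. B_x = 3  [[BC ⟂ CD ⇒ 3x-6y+21=0] ∩ [|B−(0, 11)|²=45]]
2. B_y = 5  [[BC ⟂ CD ⇒ 3x-6y+21=0] ∩ [|B−(0, 11)|²=45]]
   so B = (3, 5)

B = (3, 5)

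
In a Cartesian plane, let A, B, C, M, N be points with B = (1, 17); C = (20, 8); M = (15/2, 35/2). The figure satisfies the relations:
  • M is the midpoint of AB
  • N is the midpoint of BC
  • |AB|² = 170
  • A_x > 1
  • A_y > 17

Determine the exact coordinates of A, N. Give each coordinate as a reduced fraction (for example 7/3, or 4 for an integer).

A = (14, 18)
N = (21/2, 25/2)

1. A_x = 14  [A = 2·M−B = 2·(15/2, 35/2)−(1, 17)]
2. A_y = 18  [A = 2·M−B = 2·(15/2, 35/2)−(1, 17)]
   so A = (14, 18)
3. N_x = 21/2  [2·N = B+C = (1, 17)+(20, 8)]
4. N_y = 25/2  [2·N = B+C = (1, 17)+(20, 8)]
   so N = (21/2, 25/2)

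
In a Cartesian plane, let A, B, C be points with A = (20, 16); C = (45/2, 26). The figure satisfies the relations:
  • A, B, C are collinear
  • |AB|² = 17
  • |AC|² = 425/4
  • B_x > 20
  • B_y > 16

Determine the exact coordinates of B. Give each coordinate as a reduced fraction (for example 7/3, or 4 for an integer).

B = (21, 20)

1. B_x = 21  [[A, B, C are collinear ⇒ 10x-5/2y-160=0] ∩ [|B−(20, 16)|²=17]]
2. B_y = 20  [[A, B, C are collinear ⇒ 10x-5/2y-160=0] ∩ [|B−(20, 16)|²=17]]
   so B = (21, 20)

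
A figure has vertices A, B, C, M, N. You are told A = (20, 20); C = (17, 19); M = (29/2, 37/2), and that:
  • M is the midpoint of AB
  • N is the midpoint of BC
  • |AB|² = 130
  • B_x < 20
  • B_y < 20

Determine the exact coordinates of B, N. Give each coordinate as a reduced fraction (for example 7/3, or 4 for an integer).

B = (9, 17)
N = (13, 18)

1. B_x = 9  [B = 2·M−A = 2·(29/2, 37/2)−(20, 20)]
2. B_y = 17  [B = 2·M−A = 2·(29/2, 37/2)−(20, 20)]
   so B = (9, 17)
3. N_x = 13  [2·N = B+C = (9, 17)+(17, 19)]
4. N_y = 18  [2·N = B+C = (9, 17)+(17, 19)]
   so N = (13, 18)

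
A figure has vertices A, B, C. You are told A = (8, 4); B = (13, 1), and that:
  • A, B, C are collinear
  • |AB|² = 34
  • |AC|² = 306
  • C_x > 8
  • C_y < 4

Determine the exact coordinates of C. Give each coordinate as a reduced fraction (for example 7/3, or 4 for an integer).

C = (23, -5)

1. C_x = 23  [[A, B, C are collinear ⇒ 3x+5y-44=0] ∩ [|C−(8, 4)|²=306]]
2. C_y = -5  [[A, B, C are collinear ⇒ 3x+5y-44=0] ∩ [|C−(8, 4)|²=306]]
   so C = (23, -5)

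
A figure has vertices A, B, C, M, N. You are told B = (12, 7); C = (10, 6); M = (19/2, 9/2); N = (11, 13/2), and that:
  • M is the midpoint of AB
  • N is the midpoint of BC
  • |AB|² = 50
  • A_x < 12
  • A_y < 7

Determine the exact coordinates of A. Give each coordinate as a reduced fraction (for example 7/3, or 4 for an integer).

A = (7, 2)

1. A_x = 7  [A = 2·M−B = 2·(19/2, 9/2)−(12, 7)]
2. A_y = 2  [A = 2·M−B = 2·(19/2, 9/2)−(12, 7)]
   so A = (7, 2)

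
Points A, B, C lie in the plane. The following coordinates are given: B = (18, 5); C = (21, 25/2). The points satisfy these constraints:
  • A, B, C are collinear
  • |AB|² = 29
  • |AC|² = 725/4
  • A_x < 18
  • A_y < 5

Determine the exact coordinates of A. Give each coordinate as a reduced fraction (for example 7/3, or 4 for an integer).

A = (16, 0)

1. A_x = 16  [[A, B, C are collinear ⇒ -15/2x+3y+120=0] ∩ [|A−(18, 5)|²=29]]
2. A_y = 0  [[A, B, C are collinear ⇒ -15/2x+3y+120=0] ∩ [|A−(18, 5)|²=29]]
   so A = (16, 0)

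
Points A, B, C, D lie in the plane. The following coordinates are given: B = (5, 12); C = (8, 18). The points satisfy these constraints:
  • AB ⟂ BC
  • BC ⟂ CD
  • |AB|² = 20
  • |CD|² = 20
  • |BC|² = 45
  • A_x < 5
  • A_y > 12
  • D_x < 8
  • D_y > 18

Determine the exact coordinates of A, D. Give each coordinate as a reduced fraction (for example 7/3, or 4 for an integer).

A = (1, 14)
D = (4, 20)

1. A_x = 1  [[AB ⟂ BC ⇒ -3x-6y+87=0] ∩ [|A−(5, 12)|²=20]]
2. A_y = 14  [[AB ⟂ BC ⇒ -3x-6y+87=0] ∩ [|A−(5, 12)|²=20]]
   so A = (1, 14)
3. D_x = 4  [[BC ⟂ CD ⇒ 3x+6y-132=0] ∩ [|D−(8, 18)|²=20]]
4. D_y = 20  [[BC ⟂ CD ⇒ 3x+6y-132=0] ∩ [|D−(8, 18)|²=20]]
   so D = (4, 20)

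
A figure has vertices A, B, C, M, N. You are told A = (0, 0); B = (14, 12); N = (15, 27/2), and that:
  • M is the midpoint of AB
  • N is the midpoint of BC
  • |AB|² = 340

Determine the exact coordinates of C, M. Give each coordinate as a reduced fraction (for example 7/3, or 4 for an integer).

C = (16, 15)
M = (7, 6)

1. M_x = 7  [2·M = A+B = (0, 0)+(14, 12)]
2. M_y = 6  [2·M = A+B = (0, 0)+(14, 12)]
   so M = (7, 6)
3. C_x = 16  [C = 2·N−B = 2·(15, 27/2)−(14, 12)]
4. C_y = 15  [C = 2·N−B = 2·(15, 27/2)−(14, 12)]
   so C = (16, 15)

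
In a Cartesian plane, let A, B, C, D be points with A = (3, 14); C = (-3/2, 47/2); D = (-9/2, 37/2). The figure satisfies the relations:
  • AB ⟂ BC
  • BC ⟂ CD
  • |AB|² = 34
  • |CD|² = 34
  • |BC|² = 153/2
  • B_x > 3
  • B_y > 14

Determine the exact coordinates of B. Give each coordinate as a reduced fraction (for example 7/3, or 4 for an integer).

1. B_x = 6  [[BC ⟂ CD ⇒ 3x+5y-113=0] ∩ [|B−(3, 14)|²=34]]
2. B_y = 19  [[BC ⟂ CD ⇒ 3x+5y-113=0] ∩ [|B−(3, 14)|²=34]]
   so B = (6, 19)

B = (6, 19)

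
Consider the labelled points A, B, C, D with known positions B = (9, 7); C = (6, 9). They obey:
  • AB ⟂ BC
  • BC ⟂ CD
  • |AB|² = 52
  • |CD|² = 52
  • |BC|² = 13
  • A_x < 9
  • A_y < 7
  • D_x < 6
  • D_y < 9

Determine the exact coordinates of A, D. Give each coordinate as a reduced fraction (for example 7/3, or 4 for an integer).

1. A_x = 5  [[AB ⟂ BC ⇒ 3x-2y-13=0] ∩ [|A−(9, 7)|²=52]]
2. A_y = 1  [[AB ⟂ BC ⇒ 3x-2y-13=0] ∩ [|A−(9, 7)|²=52]]
   so A = (5, 1)
3. D_x = 2  [[BC ⟂ CD ⇒ -3x+2y=0] ∩ [|D−(6, 9)|²=52]]
4. D_y = 3  [[BC ⟂ CD ⇒ -3x+2y=0] ∩ [|D−(6, 9)|²=52]]
   so D = (2, 3)

A = (5, 1)
D = (2, 3)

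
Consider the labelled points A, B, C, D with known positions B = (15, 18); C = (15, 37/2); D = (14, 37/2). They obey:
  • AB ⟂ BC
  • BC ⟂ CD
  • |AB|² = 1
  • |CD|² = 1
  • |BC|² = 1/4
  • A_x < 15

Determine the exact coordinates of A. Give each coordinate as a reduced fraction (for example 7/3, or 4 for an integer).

A = (14, 18)

1. A_x = 14  [[AB ⟂ BC ⇒ -1/2y+9=0] ∩ [|A−(15, 18)|²=1]]
2. A_y = 18  [[AB ⟂ BC ⇒ -1/2y+9=0] ∩ [|A−(15, 18)|²=1]]
   so A = (14, 18)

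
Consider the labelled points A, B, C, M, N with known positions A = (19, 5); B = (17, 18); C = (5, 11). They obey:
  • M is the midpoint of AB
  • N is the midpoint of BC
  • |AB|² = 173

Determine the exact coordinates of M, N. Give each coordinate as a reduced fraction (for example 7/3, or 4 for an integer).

M = (18, 23/2)
N = (11, 29/2)

1. M_x = 18  [2·M = A+B = (19, 5)+(17, 18)]
2. M_y = 23/2  [2·M = A+B = (19, 5)+(17, 18)]
   so M = (18, 23/2)
3. N_x = 11  [2·N = B+C = (17, 18)+(5, 11)]
4. N_y = 29/2  [2·N = B+C = (17, 18)+(5, 11)]
   so N = (11, 29/2)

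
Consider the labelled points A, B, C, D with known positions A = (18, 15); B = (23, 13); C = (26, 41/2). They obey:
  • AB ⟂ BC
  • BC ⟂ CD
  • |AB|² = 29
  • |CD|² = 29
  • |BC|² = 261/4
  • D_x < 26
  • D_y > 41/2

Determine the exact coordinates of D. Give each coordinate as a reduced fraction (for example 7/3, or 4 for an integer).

1. D_x = 21  [[BC ⟂ CD ⇒ 3x+15/2y-927/4=0] ∩ [|D−(26, 41/2)|²=29]]
2. D_y = 45/2  [[BC ⟂ CD ⇒ 3x+15/2y-927/4=0] ∩ [|D−(26, 41/2)|²=29]]
   so D = (21, 45/2)

D = (21, 45/2)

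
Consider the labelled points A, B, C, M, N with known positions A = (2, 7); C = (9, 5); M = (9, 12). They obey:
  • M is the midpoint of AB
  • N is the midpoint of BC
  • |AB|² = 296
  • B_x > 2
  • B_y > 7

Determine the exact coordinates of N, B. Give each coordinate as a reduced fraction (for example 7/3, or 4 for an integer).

N = (25/2, 11)
B = (16, 17)

1. B_x = 16  [B = 2·M−A = 2·(9, 12)−(2, 7)]
2. B_y = 17  [B = 2·M−A = 2·(9, 12)−(2, 7)]
   so B = (16, 17)
3. N_x = 25/2  [2·N = B+C = (16, 17)+(9, 5)]
4. N_y = 11  [2·N = B+C = (16, 17)+(9, 5)]
   so N = (25/2, 11)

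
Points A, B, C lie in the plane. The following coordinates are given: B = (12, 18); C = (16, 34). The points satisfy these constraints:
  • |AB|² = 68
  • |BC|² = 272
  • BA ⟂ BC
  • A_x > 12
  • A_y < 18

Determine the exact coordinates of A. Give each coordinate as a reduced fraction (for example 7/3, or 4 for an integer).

1. A_x = 20  [[BA ⟂ BC ⇒ 4x+16y-336=0] ∩ [|A−(12, 18)|²=68]]
2. A_y = 16  [[BA ⟂ BC ⇒ 4x+16y-336=0] ∩ [|A−(12, 18)|²=68]]
   so A = (20, 16)

A = (20, 16)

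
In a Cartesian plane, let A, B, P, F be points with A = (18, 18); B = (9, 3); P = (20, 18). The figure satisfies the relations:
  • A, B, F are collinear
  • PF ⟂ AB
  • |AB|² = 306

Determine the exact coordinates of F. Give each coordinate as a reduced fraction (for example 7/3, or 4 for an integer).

1. F_x = 315/17  [[A, B, F are collinear ⇒ 15x-9y-108=0] ∩ [PF ⟂ AB ⇒ -9x-15y+450=0]]
2. F_y = 321/17  [[A, B, F are collinear ⇒ 15x-9y-108=0] ∩ [PF ⟂ AB ⇒ -9x-15y+450=0]]
   so F = (315/17, 321/17)

F = (315/17, 321/17)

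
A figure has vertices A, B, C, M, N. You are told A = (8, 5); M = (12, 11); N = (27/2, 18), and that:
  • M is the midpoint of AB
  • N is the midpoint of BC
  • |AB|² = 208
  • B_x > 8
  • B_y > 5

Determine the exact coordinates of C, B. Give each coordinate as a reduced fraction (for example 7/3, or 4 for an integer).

1. B_x = 16  [B = 2·M−A = 2·(12, 11)−(8, 5)]
2. B_y = 17  [B = 2·M−A = 2·(12, 11)−(8, 5)]
   so B = (16, 17)
3. C_x = 11  [C = 2·N−B = 2·(27/2, 18)−(16, 17)]
4. C_y = 19  [C = 2·N−B = 2·(27/2, 18)−(16, 17)]
   so C = (11, 19)

C = (11, 19)
B = (16, 17)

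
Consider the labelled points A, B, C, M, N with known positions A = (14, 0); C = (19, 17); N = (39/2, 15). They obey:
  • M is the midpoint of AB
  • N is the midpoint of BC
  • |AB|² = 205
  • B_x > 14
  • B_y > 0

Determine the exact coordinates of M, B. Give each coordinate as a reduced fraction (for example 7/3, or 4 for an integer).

1. B_x = 20  [B = 2·N−C = 2·(39/2, 15)−(19, 17)]
2. B_y = 13  [B = 2·N−C = 2·(39/2, 15)−(19, 17)]
   so B = (20, 13)
3. M_x = 17  [2·M = A+B = (14, 0)+(20, 13)]
4. M_y = 13/2  [2·M = A+B = (14, 0)+(20, 13)]
   so M = (17, 13/2)

M = (17, 13/2)
B = (20, 13)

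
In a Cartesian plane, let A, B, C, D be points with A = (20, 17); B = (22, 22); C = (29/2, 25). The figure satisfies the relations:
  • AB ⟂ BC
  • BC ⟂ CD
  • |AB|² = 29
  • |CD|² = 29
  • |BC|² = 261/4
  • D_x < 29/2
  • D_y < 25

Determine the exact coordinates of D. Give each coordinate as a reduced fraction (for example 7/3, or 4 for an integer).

D = (25/2, 20)

1. D_x = 25/2  [[BC ⟂ CD ⇒ -15/2x+3y+135/4=0] ∩ [|D−(29/2, 25)|²=29]]
2. D_y = 20  [[BC ⟂ CD ⇒ -15/2x+3y+135/4=0] ∩ [|D−(29/2, 25)|²=29]]
   so D = (25/2, 20)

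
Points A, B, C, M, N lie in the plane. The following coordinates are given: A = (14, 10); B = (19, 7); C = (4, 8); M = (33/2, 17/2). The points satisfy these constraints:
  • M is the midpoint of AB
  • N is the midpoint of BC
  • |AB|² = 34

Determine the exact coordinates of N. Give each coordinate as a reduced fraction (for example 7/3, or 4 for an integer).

1. N_x = 23/2  [2·N = B+C = (19, 7)+(4, 8)]
2. N_y = 15/2  [2·N = B+C = (19, 7)+(4, 8)]
   so N = (23/2, 15/2)

N = (23/2, 15/2)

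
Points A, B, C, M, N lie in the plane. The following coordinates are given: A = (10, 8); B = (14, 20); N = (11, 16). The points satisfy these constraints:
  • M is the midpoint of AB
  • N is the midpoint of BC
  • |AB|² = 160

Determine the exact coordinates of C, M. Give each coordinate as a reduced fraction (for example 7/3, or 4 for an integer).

1. M_x = 12  [2·M = A+B = (10, 8)+(14, 20)]
2. M_y = 14  [2·M = A+B = (10, 8)+(14, 20)]
   so M = (12, 14)
3. C_x = 8  [C = 2·N−B = 2·(11, 16)−(14, 20)]
4. C_y = 12  [C = 2·N−B = 2·(11, 16)−(14, 20)]
   so C = (8, 12)

C = (8, 12)
M = (12, 14)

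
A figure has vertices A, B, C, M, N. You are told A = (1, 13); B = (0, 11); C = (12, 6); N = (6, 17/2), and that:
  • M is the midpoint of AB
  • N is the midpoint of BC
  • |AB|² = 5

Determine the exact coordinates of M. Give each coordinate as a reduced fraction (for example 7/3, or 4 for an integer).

1. M_x = 1/2  [2·M = A+B = (1, 13)+(0, 11)]
2. M_y = 12  [2·M = A+B = (1, 13)+(0, 11)]
   so M = (1/2, 12)

M = (1/2, 12)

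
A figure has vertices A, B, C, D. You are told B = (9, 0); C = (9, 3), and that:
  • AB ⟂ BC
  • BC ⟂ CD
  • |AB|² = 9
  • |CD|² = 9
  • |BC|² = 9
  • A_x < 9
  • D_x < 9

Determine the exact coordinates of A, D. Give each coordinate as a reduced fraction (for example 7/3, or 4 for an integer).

1. A_x = 6  [[AB ⟂ BC ⇒ -3y=0] ∩ [|A−(9, 0)|²=9]]
2. A_y = 0  [[AB ⟂ BC ⇒ -3y=0] ∩ [|A−(9, 0)|²=9]]
   so A = (6, 0)
3. D_x = 6  [[BC ⟂ CD ⇒ 3y-9=0] ∩ [|D−(9, 3)|²=9]]
4. D_y = 3  [[BC ⟂ CD ⇒ 3y-9=0] ∩ [|D−(9, 3)|²=9]]
   so D = (6, 3)

A = (6, 0)
D = (6, 3)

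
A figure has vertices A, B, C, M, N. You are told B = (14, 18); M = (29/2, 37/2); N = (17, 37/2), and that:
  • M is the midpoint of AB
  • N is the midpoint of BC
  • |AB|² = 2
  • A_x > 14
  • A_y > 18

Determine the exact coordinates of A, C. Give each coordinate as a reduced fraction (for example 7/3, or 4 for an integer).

A = (15, 19)
C = (20, 19)

1. A_x = 15  [A = 2·M−B = 2·(29/2, 37/2)−(14, 18)]
2. A_y = 19  [A = 2·M−B = 2·(29/2, 37/2)−(14, 18)]
   so A = (15, 19)
3. C_x = 20  [C = 2·N−B = 2·(17, 37/2)−(14, 18)]
4. C_y = 19  [C = 2·N−B = 2·(17, 37/2)−(14, 18)]
   so C = (20, 19)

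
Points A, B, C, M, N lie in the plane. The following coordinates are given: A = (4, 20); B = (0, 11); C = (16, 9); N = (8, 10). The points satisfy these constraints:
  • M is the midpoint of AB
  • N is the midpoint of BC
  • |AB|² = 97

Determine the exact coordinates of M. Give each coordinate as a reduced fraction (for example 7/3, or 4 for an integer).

1. M_x = 2  [2·M = A+B = (4, 20)+(0, 11)]
2. M_y = 31/2  [2·M = A+B = (4, 20)+(0, 11)]
   so M = (2, 31/2)

M = (2, 31/2)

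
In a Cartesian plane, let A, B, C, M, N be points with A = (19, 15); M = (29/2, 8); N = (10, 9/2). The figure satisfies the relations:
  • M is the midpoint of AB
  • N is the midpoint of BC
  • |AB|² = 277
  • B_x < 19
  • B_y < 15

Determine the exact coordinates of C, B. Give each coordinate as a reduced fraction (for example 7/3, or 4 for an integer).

1. B_x = 10  [B = 2·M−A = 2·(29/2, 8)−(19, 15)]
2. B_y = 1  [B = 2·M−A = 2·(29/2, 8)−(19, 15)]
   so B = (10, 1)
3. C_x = 10  [C = 2·N−B = 2·(10, 9/2)−(10, 1)]
4. C_y = 8  [C = 2·N−B = 2·(10, 9/2)−(10, 1)]
   so C = (10, 8)

C = (10, 8)
B = (10, 1)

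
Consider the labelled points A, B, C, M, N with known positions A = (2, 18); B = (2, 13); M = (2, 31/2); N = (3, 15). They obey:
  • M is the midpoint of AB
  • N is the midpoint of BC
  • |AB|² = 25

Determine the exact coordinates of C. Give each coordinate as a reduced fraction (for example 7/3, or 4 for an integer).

1. C_x = 4  [C = 2·N−B = 2·(3, 15)−(2, 13)]
2. C_y = 17  [C = 2·N−B = 2·(3, 15)−(2, 13)]
   so C = (4, 17)

C = (4, 17)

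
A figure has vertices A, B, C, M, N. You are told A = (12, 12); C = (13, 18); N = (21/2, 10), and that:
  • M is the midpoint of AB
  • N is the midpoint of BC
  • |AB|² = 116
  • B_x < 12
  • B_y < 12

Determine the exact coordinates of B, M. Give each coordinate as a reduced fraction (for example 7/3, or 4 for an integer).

B = (8, 2)
M = (10, 7)

1. B_x = 8  [B = 2·N−C = 2·(21/2, 10)−(13, 18)]
2. B_y = 2  [B = 2·N−C = 2·(21/2, 10)−(13, 18)]
   so B = (8, 2)
3. M_x = 10  [2·M = A+B = (12, 12)+(8, 2)]
4. M_y = 7  [2·M = A+B = (12, 12)+(8, 2)]
   so M = (10, 7)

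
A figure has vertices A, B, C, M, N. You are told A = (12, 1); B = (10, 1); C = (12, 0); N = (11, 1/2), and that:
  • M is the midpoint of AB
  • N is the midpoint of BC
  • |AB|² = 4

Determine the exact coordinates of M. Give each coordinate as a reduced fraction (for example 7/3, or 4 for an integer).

M = (11, 1)

1. M_x = 11  [2·M = A+B = (12, 1)+(10, 1)]
2. M_y = 1  [2·M = A+B = (12, 1)+(10, 1)]
   so M = (11, 1)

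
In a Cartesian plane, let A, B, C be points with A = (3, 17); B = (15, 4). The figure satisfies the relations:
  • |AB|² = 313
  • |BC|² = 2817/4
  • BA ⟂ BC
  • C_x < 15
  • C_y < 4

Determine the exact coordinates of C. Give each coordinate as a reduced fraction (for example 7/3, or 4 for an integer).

C = (-9/2, -14)

1. C_x = -9/2  [[BA ⟂ BC ⇒ -12x+13y+128=0] ∩ [|C−(15, 4)|²=2817/4]]
2. C_y = -14  [[BA ⟂ BC ⇒ -12x+13y+128=0] ∩ [|C−(15, 4)|²=2817/4]]
   so C = (-9/2, -14)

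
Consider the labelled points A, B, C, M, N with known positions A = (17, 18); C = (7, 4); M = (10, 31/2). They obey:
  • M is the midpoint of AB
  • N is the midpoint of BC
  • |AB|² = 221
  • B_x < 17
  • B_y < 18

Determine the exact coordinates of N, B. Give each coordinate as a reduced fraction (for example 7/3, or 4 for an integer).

N = (5, 17/2)
B = (3, 13)

1. B_x = 3  [B = 2·M−A = 2·(10, 31/2)−(17, 18)]
2. B_y = 13  [B = 2·M−A = 2·(10, 31/2)−(17, 18)]
   so B = (3, 13)
3. N_x = 5  [2·N = B+C = (3, 13)+(7, 4)]
4. N_y = 17/2  [2·N = B+C = (3, 13)+(7, 4)]
   so N = (5, 17/2)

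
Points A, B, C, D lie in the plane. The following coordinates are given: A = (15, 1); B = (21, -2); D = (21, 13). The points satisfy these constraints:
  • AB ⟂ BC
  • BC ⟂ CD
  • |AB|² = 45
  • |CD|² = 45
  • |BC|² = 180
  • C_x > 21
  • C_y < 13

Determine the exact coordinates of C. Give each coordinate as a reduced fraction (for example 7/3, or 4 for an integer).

C = (27, 10)

1. C_x = 27  [[AB ⟂ BC ⇒ 6x-3y-132=0] ∩ [|C−(21, 13)|²=45]]
2. C_y = 10  [[AB ⟂ BC ⇒ 6x-3y-132=0] ∩ [|C−(21, 13)|²=45]]
   so C = (27, 10)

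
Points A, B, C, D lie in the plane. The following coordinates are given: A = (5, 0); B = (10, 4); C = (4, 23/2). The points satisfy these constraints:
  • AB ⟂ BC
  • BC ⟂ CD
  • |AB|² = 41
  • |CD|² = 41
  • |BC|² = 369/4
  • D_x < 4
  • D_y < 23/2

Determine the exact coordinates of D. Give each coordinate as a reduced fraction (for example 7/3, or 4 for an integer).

D = (-1, 15/2)

1. D_x = -1  [[BC ⟂ CD ⇒ -6x+15/2y-249/4=0] ∩ [|D−(4, 23/2)|²=41]]
2. D_y = 15/2  [[BC ⟂ CD ⇒ -6x+15/2y-249/4=0] ∩ [|D−(4, 23/2)|²=41]]
   so D = (-1, 15/2)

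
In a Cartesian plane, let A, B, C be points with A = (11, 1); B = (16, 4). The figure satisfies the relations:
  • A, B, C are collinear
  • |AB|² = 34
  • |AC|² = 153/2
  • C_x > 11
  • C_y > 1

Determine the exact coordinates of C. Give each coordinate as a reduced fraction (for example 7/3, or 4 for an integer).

1. C_x = 37/2  [[A, B, C are collinear ⇒ -3x+5y+28=0] ∩ [|C−(11, 1)|²=153/2]]
2. C_y = 11/2  [[A, B, C are collinear ⇒ -3x+5y+28=0] ∩ [|C−(11, 1)|²=153/2]]
   so C = (37/2, 11/2)

C = (37/2, 11/2)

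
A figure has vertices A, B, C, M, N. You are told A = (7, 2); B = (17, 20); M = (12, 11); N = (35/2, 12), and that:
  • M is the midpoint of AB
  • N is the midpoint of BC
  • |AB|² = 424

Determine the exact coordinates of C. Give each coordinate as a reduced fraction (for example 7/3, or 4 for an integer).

1. C_x = 18  [C = 2·N−B = 2·(35/2, 12)−(17, 20)]
2. C_y = 4  [C = 2·N−B = 2·(35/2, 12)−(17, 20)]
   so C = (18, 4)

C = (18, 4)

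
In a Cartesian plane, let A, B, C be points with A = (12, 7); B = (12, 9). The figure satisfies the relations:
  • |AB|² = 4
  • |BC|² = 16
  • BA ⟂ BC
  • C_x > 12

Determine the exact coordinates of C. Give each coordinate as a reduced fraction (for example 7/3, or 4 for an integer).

1. C_x = 16  [[BA ⟂ BC ⇒ -2y+18=0] ∩ [|C−(12, 9)|²=16]]
2. C_y = 9  [[BA ⟂ BC ⇒ -2y+18=0] ∩ [|C−(12, 9)|²=16]]
   so C = (16, 9)

C = (16, 9)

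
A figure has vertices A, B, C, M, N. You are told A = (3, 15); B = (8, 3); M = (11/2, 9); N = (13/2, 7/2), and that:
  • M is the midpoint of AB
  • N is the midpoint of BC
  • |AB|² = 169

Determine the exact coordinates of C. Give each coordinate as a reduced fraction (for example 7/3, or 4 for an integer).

C = (5, 4)

1. C_x = 5  [C = 2·N−B = 2·(13/2, 7/2)−(8, 3)]
2. C_y = 4  [C = 2·N−B = 2·(13/2, 7/2)−(8, 3)]
   so C = (5, 4)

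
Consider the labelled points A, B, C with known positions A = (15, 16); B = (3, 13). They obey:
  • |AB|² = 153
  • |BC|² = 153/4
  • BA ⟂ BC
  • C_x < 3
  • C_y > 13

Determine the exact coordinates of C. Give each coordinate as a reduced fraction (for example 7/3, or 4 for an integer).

C = (3/2, 19)

1. C_x = 3/2  [[BA ⟂ BC ⇒ 12x+3y-75=0] ∩ [|C−(3, 13)|²=153/4]]
2. C_y = 19  [[BA ⟂ BC ⇒ 12x+3y-75=0] ∩ [|C−(3, 13)|²=153/4]]
   so C = (3/2, 19)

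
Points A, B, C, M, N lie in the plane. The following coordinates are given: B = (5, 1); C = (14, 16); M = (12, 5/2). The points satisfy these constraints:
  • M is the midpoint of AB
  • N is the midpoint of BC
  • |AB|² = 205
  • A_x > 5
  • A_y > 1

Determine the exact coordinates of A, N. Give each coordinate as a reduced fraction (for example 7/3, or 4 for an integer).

A = (19, 4)
N = (19/2, 17/2)

1. A_x = 19  [A = 2·M−B = 2·(12, 5/2)−(5, 1)]
2. A_y = 4  [A = 2·M−B = 2·(12, 5/2)−(5, 1)]
   so A = (19, 4)
3. N_x = 19/2  [2·N = B+C = (5, 1)+(14, 16)]
4. N_y = 17/2  [2·N = B+C = (5, 1)+(14, 16)]
   so N = (19/2, 17/2)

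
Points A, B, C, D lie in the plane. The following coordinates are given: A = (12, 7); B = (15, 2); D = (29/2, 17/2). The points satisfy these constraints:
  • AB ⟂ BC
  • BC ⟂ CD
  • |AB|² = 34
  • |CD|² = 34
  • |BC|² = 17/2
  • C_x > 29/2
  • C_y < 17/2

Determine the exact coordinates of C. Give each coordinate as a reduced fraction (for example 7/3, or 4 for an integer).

C = (35/2, 7/2)

1. C_x = 35/2  [[AB ⟂ BC ⇒ 3x-5y-35=0] ∩ [|C−(29/2, 17/2)|²=34]]
2. C_y = 7/2  [[AB ⟂ BC ⇒ 3x-5y-35=0] ∩ [|C−(29/2, 17/2)|²=34]]
   so C = (35/2, 7/2)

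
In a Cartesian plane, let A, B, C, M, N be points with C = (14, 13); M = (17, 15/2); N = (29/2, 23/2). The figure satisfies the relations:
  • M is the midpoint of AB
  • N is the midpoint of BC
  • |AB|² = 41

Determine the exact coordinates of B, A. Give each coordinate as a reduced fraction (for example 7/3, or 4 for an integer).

B = (15, 10)
A = (19, 5)

1. B_x = 15  [B = 2·N−C = 2·(29/2, 23/2)−(14, 13)]
2. B_y = 10  [B = 2·N−C = 2·(29/2, 23/2)−(14, 13)]
   so B = (15, 10)
3. A_x = 19  [A = 2·M−B = 2·(17, 15/2)−(15, 10)]
4. A_y = 5  [A = 2·M−B = 2·(17, 15/2)−(15, 10)]
   so A = (19, 5)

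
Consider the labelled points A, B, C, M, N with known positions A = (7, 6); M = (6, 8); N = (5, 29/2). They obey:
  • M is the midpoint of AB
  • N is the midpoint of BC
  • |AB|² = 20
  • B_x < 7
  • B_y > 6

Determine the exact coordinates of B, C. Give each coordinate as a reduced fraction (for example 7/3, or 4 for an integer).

B = (5, 10)
C = (5, 19)

1. B_x = 5  [B = 2·M−A = 2·(6, 8)−(7, 6)]
2. B_y = 10  [B = 2·M−A = 2·(6, 8)−(7, 6)]
   so B = (5, 10)
3. C_x = 5  [C = 2·N−B = 2·(5, 29/2)−(5, 10)]
4. C_y = 19  [C = 2·N−B = 2·(5, 29/2)−(5, 10)]
   so C = (5, 19)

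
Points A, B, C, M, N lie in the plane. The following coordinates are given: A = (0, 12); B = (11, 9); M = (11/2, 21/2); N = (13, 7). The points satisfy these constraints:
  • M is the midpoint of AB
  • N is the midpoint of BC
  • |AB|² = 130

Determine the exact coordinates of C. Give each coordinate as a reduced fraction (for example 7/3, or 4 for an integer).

1. C_x = 15  [C = 2·N−B = 2·(13, 7)−(11, 9)]
2. C_y = 5  [C = 2·N−B = 2·(13, 7)−(11, 9)]
   so C = (15, 5)

C = (15, 5)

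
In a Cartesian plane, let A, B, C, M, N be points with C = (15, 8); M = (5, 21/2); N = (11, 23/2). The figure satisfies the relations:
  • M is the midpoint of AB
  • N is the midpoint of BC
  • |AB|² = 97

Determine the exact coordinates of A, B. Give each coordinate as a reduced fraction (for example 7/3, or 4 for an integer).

1. B_x = 7  [B = 2·N−C = 2·(11, 23/2)−(15, 8)]
2. B_y = 15  [B = 2·N−C = 2·(11, 23/2)−(15, 8)]
   so B = (7, 15)
3. A_x = 3  [A = 2·M−B = 2·(5, 21/2)−(7, 15)]
4. A_y = 6  [A = 2·M−B = 2·(5, 21/2)−(7, 15)]
   so A = (3, 6)

A = (3, 6)
B = (7, 15)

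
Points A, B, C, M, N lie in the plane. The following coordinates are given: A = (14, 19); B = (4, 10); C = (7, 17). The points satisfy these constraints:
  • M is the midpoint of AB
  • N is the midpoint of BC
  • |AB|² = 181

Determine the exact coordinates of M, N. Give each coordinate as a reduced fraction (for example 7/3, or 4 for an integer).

1. M_x = 9  [2·M = A+B = (14, 19)+(4, 10)]
2. M_y = 29/2  [2·M = A+B = (14, 19)+(4, 10)]
   so M = (9, 29/2)
3. N_x = 11/2  [2·N = B+C = (4, 10)+(7, 17)]
4. N_y = 27/2  [2·N = B+C = (4, 10)+(7, 17)]
   so N = (11/2, 27/2)

M = (9, 29/2)
N = (11/2, 27/2)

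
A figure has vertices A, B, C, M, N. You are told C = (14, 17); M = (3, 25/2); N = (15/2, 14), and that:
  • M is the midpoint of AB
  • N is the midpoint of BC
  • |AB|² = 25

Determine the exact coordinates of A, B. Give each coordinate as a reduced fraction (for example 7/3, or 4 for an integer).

1. B_x = 1  [B = 2·N−C = 2·(15/2, 14)−(14, 17)]
2. B_y = 11  [B = 2·N−C = 2·(15/2, 14)−(14, 17)]
   so B = (1, 11)
3. A_x = 5  [A = 2·M−B = 2·(3, 25/2)−(1, 11)]
4. A_y = 14  [A = 2·M−B = 2·(3, 25/2)−(1, 11)]
   so A = (5, 14)

A = (5, 14)
B = (1, 11)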